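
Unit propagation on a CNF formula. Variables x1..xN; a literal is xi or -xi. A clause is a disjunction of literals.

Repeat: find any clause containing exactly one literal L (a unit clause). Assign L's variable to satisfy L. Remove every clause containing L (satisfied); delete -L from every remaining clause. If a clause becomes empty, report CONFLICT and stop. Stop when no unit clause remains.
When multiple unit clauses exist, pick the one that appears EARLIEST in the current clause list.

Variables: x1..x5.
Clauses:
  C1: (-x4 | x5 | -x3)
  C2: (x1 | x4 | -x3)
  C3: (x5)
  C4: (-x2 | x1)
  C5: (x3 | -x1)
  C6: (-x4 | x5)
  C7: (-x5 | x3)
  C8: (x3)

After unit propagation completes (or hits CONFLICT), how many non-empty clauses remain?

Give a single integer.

Answer: 2

Derivation:
unit clause [5] forces x5=T; simplify:
  drop -5 from [-5, 3] -> [3]
  satisfied 3 clause(s); 5 remain; assigned so far: [5]
unit clause [3] forces x3=T; simplify:
  drop -3 from [1, 4, -3] -> [1, 4]
  satisfied 3 clause(s); 2 remain; assigned so far: [3, 5]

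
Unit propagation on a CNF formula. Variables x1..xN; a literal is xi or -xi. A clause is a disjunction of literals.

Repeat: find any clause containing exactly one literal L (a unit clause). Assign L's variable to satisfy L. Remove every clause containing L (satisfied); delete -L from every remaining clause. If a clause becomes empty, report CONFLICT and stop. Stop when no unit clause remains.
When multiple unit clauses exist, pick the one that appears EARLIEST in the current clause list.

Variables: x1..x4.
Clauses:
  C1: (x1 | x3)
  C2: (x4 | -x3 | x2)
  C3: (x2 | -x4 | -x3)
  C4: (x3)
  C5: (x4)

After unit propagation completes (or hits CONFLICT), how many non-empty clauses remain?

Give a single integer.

unit clause [3] forces x3=T; simplify:
  drop -3 from [4, -3, 2] -> [4, 2]
  drop -3 from [2, -4, -3] -> [2, -4]
  satisfied 2 clause(s); 3 remain; assigned so far: [3]
unit clause [4] forces x4=T; simplify:
  drop -4 from [2, -4] -> [2]
  satisfied 2 clause(s); 1 remain; assigned so far: [3, 4]
unit clause [2] forces x2=T; simplify:
  satisfied 1 clause(s); 0 remain; assigned so far: [2, 3, 4]

Answer: 0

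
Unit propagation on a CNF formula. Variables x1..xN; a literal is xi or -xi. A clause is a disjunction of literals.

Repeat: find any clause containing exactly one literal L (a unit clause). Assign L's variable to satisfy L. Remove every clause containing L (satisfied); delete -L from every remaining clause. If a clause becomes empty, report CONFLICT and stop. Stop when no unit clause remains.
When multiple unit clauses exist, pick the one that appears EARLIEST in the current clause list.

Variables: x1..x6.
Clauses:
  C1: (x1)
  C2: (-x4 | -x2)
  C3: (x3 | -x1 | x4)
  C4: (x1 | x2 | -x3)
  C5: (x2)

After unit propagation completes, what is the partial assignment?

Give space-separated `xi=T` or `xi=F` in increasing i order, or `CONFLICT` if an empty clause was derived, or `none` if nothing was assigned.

unit clause [1] forces x1=T; simplify:
  drop -1 from [3, -1, 4] -> [3, 4]
  satisfied 2 clause(s); 3 remain; assigned so far: [1]
unit clause [2] forces x2=T; simplify:
  drop -2 from [-4, -2] -> [-4]
  satisfied 1 clause(s); 2 remain; assigned so far: [1, 2]
unit clause [-4] forces x4=F; simplify:
  drop 4 from [3, 4] -> [3]
  satisfied 1 clause(s); 1 remain; assigned so far: [1, 2, 4]
unit clause [3] forces x3=T; simplify:
  satisfied 1 clause(s); 0 remain; assigned so far: [1, 2, 3, 4]

Answer: x1=T x2=T x3=T x4=F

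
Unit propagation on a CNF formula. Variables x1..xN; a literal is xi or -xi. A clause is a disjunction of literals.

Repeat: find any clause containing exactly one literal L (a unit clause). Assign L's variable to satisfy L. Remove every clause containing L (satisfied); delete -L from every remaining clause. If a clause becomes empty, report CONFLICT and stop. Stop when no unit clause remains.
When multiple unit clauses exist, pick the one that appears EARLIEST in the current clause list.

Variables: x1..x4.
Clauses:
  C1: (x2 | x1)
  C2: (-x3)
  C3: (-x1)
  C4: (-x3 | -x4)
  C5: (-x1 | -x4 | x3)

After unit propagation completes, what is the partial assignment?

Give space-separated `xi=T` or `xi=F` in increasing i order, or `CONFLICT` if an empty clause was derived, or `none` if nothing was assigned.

Answer: x1=F x2=T x3=F

Derivation:
unit clause [-3] forces x3=F; simplify:
  drop 3 from [-1, -4, 3] -> [-1, -4]
  satisfied 2 clause(s); 3 remain; assigned so far: [3]
unit clause [-1] forces x1=F; simplify:
  drop 1 from [2, 1] -> [2]
  satisfied 2 clause(s); 1 remain; assigned so far: [1, 3]
unit clause [2] forces x2=T; simplify:
  satisfied 1 clause(s); 0 remain; assigned so far: [1, 2, 3]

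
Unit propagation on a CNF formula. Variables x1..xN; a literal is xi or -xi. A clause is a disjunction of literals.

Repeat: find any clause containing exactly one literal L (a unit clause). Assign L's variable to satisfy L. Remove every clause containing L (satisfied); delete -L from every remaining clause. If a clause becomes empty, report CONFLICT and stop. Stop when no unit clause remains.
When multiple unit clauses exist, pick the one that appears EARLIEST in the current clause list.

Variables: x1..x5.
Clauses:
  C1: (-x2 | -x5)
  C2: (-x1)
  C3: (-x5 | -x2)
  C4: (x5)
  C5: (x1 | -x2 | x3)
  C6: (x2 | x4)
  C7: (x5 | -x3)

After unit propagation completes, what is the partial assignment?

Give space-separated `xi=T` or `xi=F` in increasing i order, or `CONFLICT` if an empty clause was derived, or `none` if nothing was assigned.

Answer: x1=F x2=F x4=T x5=T

Derivation:
unit clause [-1] forces x1=F; simplify:
  drop 1 from [1, -2, 3] -> [-2, 3]
  satisfied 1 clause(s); 6 remain; assigned so far: [1]
unit clause [5] forces x5=T; simplify:
  drop -5 from [-2, -5] -> [-2]
  drop -5 from [-5, -2] -> [-2]
  satisfied 2 clause(s); 4 remain; assigned so far: [1, 5]
unit clause [-2] forces x2=F; simplify:
  drop 2 from [2, 4] -> [4]
  satisfied 3 clause(s); 1 remain; assigned so far: [1, 2, 5]
unit clause [4] forces x4=T; simplify:
  satisfied 1 clause(s); 0 remain; assigned so far: [1, 2, 4, 5]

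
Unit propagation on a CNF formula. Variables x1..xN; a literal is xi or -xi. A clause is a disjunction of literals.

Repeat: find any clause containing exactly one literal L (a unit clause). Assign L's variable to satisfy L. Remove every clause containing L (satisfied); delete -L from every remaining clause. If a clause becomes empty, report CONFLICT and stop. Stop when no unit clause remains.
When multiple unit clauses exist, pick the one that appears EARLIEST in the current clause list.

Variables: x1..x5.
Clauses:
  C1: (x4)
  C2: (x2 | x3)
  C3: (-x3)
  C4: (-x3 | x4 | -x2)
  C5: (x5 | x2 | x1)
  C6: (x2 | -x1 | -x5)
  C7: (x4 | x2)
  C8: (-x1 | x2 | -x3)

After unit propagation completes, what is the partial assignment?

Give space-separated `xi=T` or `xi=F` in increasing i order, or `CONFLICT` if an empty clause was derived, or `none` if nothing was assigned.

Answer: x2=T x3=F x4=T

Derivation:
unit clause [4] forces x4=T; simplify:
  satisfied 3 clause(s); 5 remain; assigned so far: [4]
unit clause [-3] forces x3=F; simplify:
  drop 3 from [2, 3] -> [2]
  satisfied 2 clause(s); 3 remain; assigned so far: [3, 4]
unit clause [2] forces x2=T; simplify:
  satisfied 3 clause(s); 0 remain; assigned so far: [2, 3, 4]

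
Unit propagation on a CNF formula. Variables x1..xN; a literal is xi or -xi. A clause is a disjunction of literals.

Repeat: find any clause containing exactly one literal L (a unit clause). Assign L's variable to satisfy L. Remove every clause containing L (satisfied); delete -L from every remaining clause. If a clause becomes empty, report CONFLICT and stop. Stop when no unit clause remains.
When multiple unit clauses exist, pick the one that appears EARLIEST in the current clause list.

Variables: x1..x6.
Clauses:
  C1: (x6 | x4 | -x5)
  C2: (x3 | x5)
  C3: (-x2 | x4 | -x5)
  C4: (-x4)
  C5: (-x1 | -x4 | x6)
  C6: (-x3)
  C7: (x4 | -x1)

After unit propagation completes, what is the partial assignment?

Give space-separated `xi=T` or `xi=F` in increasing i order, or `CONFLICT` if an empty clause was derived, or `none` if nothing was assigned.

unit clause [-4] forces x4=F; simplify:
  drop 4 from [6, 4, -5] -> [6, -5]
  drop 4 from [-2, 4, -5] -> [-2, -5]
  drop 4 from [4, -1] -> [-1]
  satisfied 2 clause(s); 5 remain; assigned so far: [4]
unit clause [-3] forces x3=F; simplify:
  drop 3 from [3, 5] -> [5]
  satisfied 1 clause(s); 4 remain; assigned so far: [3, 4]
unit clause [5] forces x5=T; simplify:
  drop -5 from [6, -5] -> [6]
  drop -5 from [-2, -5] -> [-2]
  satisfied 1 clause(s); 3 remain; assigned so far: [3, 4, 5]
unit clause [6] forces x6=T; simplify:
  satisfied 1 clause(s); 2 remain; assigned so far: [3, 4, 5, 6]
unit clause [-2] forces x2=F; simplify:
  satisfied 1 clause(s); 1 remain; assigned so far: [2, 3, 4, 5, 6]
unit clause [-1] forces x1=F; simplify:
  satisfied 1 clause(s); 0 remain; assigned so far: [1, 2, 3, 4, 5, 6]

Answer: x1=F x2=F x3=F x4=F x5=T x6=T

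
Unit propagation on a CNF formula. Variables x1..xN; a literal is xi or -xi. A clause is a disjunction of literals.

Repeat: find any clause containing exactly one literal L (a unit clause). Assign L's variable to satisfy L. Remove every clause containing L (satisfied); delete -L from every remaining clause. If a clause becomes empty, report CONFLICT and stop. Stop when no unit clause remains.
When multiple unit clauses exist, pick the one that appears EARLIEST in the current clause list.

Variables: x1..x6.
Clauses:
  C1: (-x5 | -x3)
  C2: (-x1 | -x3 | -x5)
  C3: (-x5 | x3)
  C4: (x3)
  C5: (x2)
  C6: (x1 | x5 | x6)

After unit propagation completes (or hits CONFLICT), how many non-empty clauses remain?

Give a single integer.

Answer: 1

Derivation:
unit clause [3] forces x3=T; simplify:
  drop -3 from [-5, -3] -> [-5]
  drop -3 from [-1, -3, -5] -> [-1, -5]
  satisfied 2 clause(s); 4 remain; assigned so far: [3]
unit clause [-5] forces x5=F; simplify:
  drop 5 from [1, 5, 6] -> [1, 6]
  satisfied 2 clause(s); 2 remain; assigned so far: [3, 5]
unit clause [2] forces x2=T; simplify:
  satisfied 1 clause(s); 1 remain; assigned so far: [2, 3, 5]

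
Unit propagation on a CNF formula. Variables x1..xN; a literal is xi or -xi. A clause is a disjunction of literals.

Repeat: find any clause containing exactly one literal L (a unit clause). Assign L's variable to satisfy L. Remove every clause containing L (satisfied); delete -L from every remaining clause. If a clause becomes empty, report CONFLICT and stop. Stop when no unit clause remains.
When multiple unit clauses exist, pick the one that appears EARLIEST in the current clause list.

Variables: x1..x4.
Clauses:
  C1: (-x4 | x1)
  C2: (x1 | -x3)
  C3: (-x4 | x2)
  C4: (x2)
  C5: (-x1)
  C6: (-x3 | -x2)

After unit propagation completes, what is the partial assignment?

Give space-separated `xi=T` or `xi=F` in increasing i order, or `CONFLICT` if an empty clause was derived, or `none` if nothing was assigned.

Answer: x1=F x2=T x3=F x4=F

Derivation:
unit clause [2] forces x2=T; simplify:
  drop -2 from [-3, -2] -> [-3]
  satisfied 2 clause(s); 4 remain; assigned so far: [2]
unit clause [-1] forces x1=F; simplify:
  drop 1 from [-4, 1] -> [-4]
  drop 1 from [1, -3] -> [-3]
  satisfied 1 clause(s); 3 remain; assigned so far: [1, 2]
unit clause [-4] forces x4=F; simplify:
  satisfied 1 clause(s); 2 remain; assigned so far: [1, 2, 4]
unit clause [-3] forces x3=F; simplify:
  satisfied 2 clause(s); 0 remain; assigned so far: [1, 2, 3, 4]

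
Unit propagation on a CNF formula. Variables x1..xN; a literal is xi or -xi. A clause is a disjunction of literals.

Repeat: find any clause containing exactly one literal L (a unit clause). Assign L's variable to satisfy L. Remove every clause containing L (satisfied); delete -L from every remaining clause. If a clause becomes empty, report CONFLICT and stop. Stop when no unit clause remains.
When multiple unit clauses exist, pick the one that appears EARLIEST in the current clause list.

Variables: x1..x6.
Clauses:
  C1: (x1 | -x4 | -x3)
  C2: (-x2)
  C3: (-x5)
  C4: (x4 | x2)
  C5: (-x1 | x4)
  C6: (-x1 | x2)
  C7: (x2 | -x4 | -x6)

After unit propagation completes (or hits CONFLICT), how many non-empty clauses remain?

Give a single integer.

Answer: 0

Derivation:
unit clause [-2] forces x2=F; simplify:
  drop 2 from [4, 2] -> [4]
  drop 2 from [-1, 2] -> [-1]
  drop 2 from [2, -4, -6] -> [-4, -6]
  satisfied 1 clause(s); 6 remain; assigned so far: [2]
unit clause [-5] forces x5=F; simplify:
  satisfied 1 clause(s); 5 remain; assigned so far: [2, 5]
unit clause [4] forces x4=T; simplify:
  drop -4 from [1, -4, -3] -> [1, -3]
  drop -4 from [-4, -6] -> [-6]
  satisfied 2 clause(s); 3 remain; assigned so far: [2, 4, 5]
unit clause [-1] forces x1=F; simplify:
  drop 1 from [1, -3] -> [-3]
  satisfied 1 clause(s); 2 remain; assigned so far: [1, 2, 4, 5]
unit clause [-3] forces x3=F; simplify:
  satisfied 1 clause(s); 1 remain; assigned so far: [1, 2, 3, 4, 5]
unit clause [-6] forces x6=F; simplify:
  satisfied 1 clause(s); 0 remain; assigned so far: [1, 2, 3, 4, 5, 6]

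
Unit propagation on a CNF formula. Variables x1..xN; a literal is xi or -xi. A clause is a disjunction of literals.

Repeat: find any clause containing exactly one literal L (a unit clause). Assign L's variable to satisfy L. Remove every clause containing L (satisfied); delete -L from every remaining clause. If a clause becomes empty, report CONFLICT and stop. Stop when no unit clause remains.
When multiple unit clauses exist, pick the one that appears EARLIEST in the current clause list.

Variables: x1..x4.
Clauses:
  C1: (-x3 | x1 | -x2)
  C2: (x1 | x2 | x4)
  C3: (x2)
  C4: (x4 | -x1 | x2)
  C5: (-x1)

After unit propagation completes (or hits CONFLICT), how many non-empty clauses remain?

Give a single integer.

unit clause [2] forces x2=T; simplify:
  drop -2 from [-3, 1, -2] -> [-3, 1]
  satisfied 3 clause(s); 2 remain; assigned so far: [2]
unit clause [-1] forces x1=F; simplify:
  drop 1 from [-3, 1] -> [-3]
  satisfied 1 clause(s); 1 remain; assigned so far: [1, 2]
unit clause [-3] forces x3=F; simplify:
  satisfied 1 clause(s); 0 remain; assigned so far: [1, 2, 3]

Answer: 0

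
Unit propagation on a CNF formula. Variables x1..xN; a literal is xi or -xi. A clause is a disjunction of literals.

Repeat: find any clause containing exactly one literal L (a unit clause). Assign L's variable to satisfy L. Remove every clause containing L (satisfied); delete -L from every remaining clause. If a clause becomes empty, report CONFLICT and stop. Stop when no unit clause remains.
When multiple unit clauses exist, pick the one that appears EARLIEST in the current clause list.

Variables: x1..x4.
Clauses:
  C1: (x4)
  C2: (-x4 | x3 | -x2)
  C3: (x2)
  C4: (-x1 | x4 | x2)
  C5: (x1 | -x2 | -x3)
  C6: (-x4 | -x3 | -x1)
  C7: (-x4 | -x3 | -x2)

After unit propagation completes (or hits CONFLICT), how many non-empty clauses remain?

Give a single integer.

Answer: 2

Derivation:
unit clause [4] forces x4=T; simplify:
  drop -4 from [-4, 3, -2] -> [3, -2]
  drop -4 from [-4, -3, -1] -> [-3, -1]
  drop -4 from [-4, -3, -2] -> [-3, -2]
  satisfied 2 clause(s); 5 remain; assigned so far: [4]
unit clause [2] forces x2=T; simplify:
  drop -2 from [3, -2] -> [3]
  drop -2 from [1, -2, -3] -> [1, -3]
  drop -2 from [-3, -2] -> [-3]
  satisfied 1 clause(s); 4 remain; assigned so far: [2, 4]
unit clause [3] forces x3=T; simplify:
  drop -3 from [1, -3] -> [1]
  drop -3 from [-3, -1] -> [-1]
  drop -3 from [-3] -> [] (empty!)
  satisfied 1 clause(s); 3 remain; assigned so far: [2, 3, 4]
CONFLICT (empty clause)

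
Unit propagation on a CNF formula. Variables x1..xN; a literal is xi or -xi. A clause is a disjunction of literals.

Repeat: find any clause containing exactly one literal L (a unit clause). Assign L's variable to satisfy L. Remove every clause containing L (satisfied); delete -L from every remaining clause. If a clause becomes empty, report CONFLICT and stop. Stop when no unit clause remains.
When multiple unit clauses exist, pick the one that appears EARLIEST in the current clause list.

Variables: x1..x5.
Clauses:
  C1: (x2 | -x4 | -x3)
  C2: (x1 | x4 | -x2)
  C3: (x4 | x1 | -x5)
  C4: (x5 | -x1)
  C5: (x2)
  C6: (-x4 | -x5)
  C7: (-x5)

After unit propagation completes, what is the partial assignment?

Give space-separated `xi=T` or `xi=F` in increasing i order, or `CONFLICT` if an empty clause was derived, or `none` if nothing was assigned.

Answer: x1=F x2=T x4=T x5=F

Derivation:
unit clause [2] forces x2=T; simplify:
  drop -2 from [1, 4, -2] -> [1, 4]
  satisfied 2 clause(s); 5 remain; assigned so far: [2]
unit clause [-5] forces x5=F; simplify:
  drop 5 from [5, -1] -> [-1]
  satisfied 3 clause(s); 2 remain; assigned so far: [2, 5]
unit clause [-1] forces x1=F; simplify:
  drop 1 from [1, 4] -> [4]
  satisfied 1 clause(s); 1 remain; assigned so far: [1, 2, 5]
unit clause [4] forces x4=T; simplify:
  satisfied 1 clause(s); 0 remain; assigned so far: [1, 2, 4, 5]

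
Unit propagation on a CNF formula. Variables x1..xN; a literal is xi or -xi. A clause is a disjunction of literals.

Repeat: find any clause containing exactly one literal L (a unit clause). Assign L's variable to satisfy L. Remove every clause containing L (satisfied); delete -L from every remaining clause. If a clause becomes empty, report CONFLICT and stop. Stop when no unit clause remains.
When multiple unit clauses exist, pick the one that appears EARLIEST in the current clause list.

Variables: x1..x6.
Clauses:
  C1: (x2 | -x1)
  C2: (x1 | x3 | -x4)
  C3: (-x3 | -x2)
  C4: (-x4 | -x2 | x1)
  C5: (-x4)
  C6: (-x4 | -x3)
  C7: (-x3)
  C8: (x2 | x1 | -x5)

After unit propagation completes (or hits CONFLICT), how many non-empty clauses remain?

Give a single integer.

unit clause [-4] forces x4=F; simplify:
  satisfied 4 clause(s); 4 remain; assigned so far: [4]
unit clause [-3] forces x3=F; simplify:
  satisfied 2 clause(s); 2 remain; assigned so far: [3, 4]

Answer: 2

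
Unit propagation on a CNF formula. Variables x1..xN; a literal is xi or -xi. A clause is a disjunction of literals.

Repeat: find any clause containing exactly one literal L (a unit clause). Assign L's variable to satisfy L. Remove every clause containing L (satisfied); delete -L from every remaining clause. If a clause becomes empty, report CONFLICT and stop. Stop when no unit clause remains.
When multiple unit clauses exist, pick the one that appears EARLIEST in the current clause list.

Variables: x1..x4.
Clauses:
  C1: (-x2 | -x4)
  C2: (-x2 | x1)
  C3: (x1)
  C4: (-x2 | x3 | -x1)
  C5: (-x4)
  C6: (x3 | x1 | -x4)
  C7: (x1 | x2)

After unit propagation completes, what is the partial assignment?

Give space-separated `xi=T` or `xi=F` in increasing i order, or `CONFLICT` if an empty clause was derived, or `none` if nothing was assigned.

Answer: x1=T x4=F

Derivation:
unit clause [1] forces x1=T; simplify:
  drop -1 from [-2, 3, -1] -> [-2, 3]
  satisfied 4 clause(s); 3 remain; assigned so far: [1]
unit clause [-4] forces x4=F; simplify:
  satisfied 2 clause(s); 1 remain; assigned so far: [1, 4]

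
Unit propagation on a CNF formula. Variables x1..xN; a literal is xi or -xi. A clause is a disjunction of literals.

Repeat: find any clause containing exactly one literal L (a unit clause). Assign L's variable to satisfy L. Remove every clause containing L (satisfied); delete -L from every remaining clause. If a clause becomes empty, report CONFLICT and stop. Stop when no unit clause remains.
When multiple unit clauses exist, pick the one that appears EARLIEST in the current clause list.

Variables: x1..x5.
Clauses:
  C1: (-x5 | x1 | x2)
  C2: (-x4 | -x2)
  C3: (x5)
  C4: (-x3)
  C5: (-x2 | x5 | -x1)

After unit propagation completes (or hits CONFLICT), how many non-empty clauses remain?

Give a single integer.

Answer: 2

Derivation:
unit clause [5] forces x5=T; simplify:
  drop -5 from [-5, 1, 2] -> [1, 2]
  satisfied 2 clause(s); 3 remain; assigned so far: [5]
unit clause [-3] forces x3=F; simplify:
  satisfied 1 clause(s); 2 remain; assigned so far: [3, 5]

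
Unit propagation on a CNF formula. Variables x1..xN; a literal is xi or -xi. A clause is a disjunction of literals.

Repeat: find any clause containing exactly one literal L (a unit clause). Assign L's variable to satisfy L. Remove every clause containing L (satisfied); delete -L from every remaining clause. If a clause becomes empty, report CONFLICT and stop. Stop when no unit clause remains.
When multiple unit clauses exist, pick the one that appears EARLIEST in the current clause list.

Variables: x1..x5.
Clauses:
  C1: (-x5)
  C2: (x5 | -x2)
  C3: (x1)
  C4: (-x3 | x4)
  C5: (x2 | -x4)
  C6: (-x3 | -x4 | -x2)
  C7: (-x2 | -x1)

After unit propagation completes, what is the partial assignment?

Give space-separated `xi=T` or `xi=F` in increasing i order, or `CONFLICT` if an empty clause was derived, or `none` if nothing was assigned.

unit clause [-5] forces x5=F; simplify:
  drop 5 from [5, -2] -> [-2]
  satisfied 1 clause(s); 6 remain; assigned so far: [5]
unit clause [-2] forces x2=F; simplify:
  drop 2 from [2, -4] -> [-4]
  satisfied 3 clause(s); 3 remain; assigned so far: [2, 5]
unit clause [1] forces x1=T; simplify:
  satisfied 1 clause(s); 2 remain; assigned so far: [1, 2, 5]
unit clause [-4] forces x4=F; simplify:
  drop 4 from [-3, 4] -> [-3]
  satisfied 1 clause(s); 1 remain; assigned so far: [1, 2, 4, 5]
unit clause [-3] forces x3=F; simplify:
  satisfied 1 clause(s); 0 remain; assigned so far: [1, 2, 3, 4, 5]

Answer: x1=T x2=F x3=F x4=F x5=F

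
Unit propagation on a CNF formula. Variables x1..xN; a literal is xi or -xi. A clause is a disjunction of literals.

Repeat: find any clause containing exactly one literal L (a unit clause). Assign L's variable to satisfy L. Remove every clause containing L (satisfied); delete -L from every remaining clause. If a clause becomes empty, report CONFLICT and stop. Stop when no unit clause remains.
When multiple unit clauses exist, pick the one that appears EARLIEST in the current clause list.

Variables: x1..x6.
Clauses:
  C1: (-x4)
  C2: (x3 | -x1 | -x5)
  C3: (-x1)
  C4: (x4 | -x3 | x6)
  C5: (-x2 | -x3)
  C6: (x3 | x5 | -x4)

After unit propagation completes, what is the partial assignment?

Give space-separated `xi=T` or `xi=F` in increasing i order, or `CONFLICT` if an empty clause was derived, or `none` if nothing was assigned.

Answer: x1=F x4=F

Derivation:
unit clause [-4] forces x4=F; simplify:
  drop 4 from [4, -3, 6] -> [-3, 6]
  satisfied 2 clause(s); 4 remain; assigned so far: [4]
unit clause [-1] forces x1=F; simplify:
  satisfied 2 clause(s); 2 remain; assigned so far: [1, 4]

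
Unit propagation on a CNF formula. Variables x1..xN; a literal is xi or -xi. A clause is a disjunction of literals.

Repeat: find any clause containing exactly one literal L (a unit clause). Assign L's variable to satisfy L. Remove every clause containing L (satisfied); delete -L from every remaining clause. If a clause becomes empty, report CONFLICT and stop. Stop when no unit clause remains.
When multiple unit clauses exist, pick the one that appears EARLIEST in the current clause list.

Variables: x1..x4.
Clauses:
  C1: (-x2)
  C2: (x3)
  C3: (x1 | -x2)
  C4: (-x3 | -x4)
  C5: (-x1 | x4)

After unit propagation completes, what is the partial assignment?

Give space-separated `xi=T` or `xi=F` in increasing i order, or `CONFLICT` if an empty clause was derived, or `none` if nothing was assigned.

Answer: x1=F x2=F x3=T x4=F

Derivation:
unit clause [-2] forces x2=F; simplify:
  satisfied 2 clause(s); 3 remain; assigned so far: [2]
unit clause [3] forces x3=T; simplify:
  drop -3 from [-3, -4] -> [-4]
  satisfied 1 clause(s); 2 remain; assigned so far: [2, 3]
unit clause [-4] forces x4=F; simplify:
  drop 4 from [-1, 4] -> [-1]
  satisfied 1 clause(s); 1 remain; assigned so far: [2, 3, 4]
unit clause [-1] forces x1=F; simplify:
  satisfied 1 clause(s); 0 remain; assigned so far: [1, 2, 3, 4]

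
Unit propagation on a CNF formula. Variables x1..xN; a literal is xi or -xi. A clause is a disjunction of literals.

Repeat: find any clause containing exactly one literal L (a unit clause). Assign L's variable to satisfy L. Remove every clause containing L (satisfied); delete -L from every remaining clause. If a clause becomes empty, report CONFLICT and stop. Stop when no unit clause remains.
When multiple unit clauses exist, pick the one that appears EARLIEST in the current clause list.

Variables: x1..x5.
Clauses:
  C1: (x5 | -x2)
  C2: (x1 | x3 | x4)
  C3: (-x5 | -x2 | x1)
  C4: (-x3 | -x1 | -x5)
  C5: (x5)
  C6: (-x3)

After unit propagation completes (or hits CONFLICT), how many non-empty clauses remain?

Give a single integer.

Answer: 2

Derivation:
unit clause [5] forces x5=T; simplify:
  drop -5 from [-5, -2, 1] -> [-2, 1]
  drop -5 from [-3, -1, -5] -> [-3, -1]
  satisfied 2 clause(s); 4 remain; assigned so far: [5]
unit clause [-3] forces x3=F; simplify:
  drop 3 from [1, 3, 4] -> [1, 4]
  satisfied 2 clause(s); 2 remain; assigned so far: [3, 5]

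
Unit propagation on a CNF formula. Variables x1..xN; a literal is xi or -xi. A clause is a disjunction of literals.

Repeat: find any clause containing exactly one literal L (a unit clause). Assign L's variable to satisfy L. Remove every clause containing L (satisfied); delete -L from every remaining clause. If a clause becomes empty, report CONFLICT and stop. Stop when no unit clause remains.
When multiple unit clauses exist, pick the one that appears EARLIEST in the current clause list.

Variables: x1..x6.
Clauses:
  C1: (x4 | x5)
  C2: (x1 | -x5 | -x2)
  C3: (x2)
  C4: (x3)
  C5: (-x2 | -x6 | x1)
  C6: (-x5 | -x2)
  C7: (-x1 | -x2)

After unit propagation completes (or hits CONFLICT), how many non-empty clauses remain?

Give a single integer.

Answer: 0

Derivation:
unit clause [2] forces x2=T; simplify:
  drop -2 from [1, -5, -2] -> [1, -5]
  drop -2 from [-2, -6, 1] -> [-6, 1]
  drop -2 from [-5, -2] -> [-5]
  drop -2 from [-1, -2] -> [-1]
  satisfied 1 clause(s); 6 remain; assigned so far: [2]
unit clause [3] forces x3=T; simplify:
  satisfied 1 clause(s); 5 remain; assigned so far: [2, 3]
unit clause [-5] forces x5=F; simplify:
  drop 5 from [4, 5] -> [4]
  satisfied 2 clause(s); 3 remain; assigned so far: [2, 3, 5]
unit clause [4] forces x4=T; simplify:
  satisfied 1 clause(s); 2 remain; assigned so far: [2, 3, 4, 5]
unit clause [-1] forces x1=F; simplify:
  drop 1 from [-6, 1] -> [-6]
  satisfied 1 clause(s); 1 remain; assigned so far: [1, 2, 3, 4, 5]
unit clause [-6] forces x6=F; simplify:
  satisfied 1 clause(s); 0 remain; assigned so far: [1, 2, 3, 4, 5, 6]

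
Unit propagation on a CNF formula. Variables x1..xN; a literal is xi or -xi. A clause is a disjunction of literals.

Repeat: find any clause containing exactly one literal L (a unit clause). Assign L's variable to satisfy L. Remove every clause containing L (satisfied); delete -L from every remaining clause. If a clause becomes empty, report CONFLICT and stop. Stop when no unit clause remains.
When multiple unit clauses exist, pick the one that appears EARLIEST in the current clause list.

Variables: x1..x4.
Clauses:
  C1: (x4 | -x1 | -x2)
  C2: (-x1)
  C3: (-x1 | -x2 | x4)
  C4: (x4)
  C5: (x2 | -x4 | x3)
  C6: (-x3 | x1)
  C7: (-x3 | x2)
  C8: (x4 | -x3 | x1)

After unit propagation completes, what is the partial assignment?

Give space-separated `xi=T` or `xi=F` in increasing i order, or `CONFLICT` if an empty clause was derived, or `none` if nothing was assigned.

Answer: x1=F x2=T x3=F x4=T

Derivation:
unit clause [-1] forces x1=F; simplify:
  drop 1 from [-3, 1] -> [-3]
  drop 1 from [4, -3, 1] -> [4, -3]
  satisfied 3 clause(s); 5 remain; assigned so far: [1]
unit clause [4] forces x4=T; simplify:
  drop -4 from [2, -4, 3] -> [2, 3]
  satisfied 2 clause(s); 3 remain; assigned so far: [1, 4]
unit clause [-3] forces x3=F; simplify:
  drop 3 from [2, 3] -> [2]
  satisfied 2 clause(s); 1 remain; assigned so far: [1, 3, 4]
unit clause [2] forces x2=T; simplify:
  satisfied 1 clause(s); 0 remain; assigned so far: [1, 2, 3, 4]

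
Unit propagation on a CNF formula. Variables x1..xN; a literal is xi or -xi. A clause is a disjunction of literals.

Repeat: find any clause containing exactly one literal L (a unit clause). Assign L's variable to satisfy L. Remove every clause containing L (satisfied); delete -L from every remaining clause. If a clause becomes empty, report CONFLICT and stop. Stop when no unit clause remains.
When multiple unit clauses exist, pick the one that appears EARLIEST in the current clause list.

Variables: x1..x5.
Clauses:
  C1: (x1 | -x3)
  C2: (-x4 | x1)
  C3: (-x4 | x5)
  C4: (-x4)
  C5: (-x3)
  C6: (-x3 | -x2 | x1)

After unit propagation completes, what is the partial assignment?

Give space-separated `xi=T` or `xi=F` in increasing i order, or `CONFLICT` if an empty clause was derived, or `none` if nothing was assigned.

Answer: x3=F x4=F

Derivation:
unit clause [-4] forces x4=F; simplify:
  satisfied 3 clause(s); 3 remain; assigned so far: [4]
unit clause [-3] forces x3=F; simplify:
  satisfied 3 clause(s); 0 remain; assigned so far: [3, 4]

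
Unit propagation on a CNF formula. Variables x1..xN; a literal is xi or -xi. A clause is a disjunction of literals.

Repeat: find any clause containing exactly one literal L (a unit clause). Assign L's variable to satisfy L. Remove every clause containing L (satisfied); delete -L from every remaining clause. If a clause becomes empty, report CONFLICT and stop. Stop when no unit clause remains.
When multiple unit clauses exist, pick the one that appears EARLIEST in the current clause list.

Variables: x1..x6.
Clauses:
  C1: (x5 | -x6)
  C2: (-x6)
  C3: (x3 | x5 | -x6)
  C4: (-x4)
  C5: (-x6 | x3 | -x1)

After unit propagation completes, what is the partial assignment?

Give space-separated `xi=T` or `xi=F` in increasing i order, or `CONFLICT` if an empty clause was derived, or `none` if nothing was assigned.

unit clause [-6] forces x6=F; simplify:
  satisfied 4 clause(s); 1 remain; assigned so far: [6]
unit clause [-4] forces x4=F; simplify:
  satisfied 1 clause(s); 0 remain; assigned so far: [4, 6]

Answer: x4=F x6=F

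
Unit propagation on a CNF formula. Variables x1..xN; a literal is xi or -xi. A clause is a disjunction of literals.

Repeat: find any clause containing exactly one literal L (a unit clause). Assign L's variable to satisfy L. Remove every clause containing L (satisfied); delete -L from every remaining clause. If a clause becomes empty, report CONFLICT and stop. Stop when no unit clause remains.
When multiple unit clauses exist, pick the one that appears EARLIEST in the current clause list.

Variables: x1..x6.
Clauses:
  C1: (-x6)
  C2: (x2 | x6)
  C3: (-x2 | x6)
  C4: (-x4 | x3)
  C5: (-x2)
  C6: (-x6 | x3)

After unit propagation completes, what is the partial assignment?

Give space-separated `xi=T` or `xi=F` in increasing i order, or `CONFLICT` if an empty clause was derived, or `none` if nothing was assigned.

Answer: CONFLICT

Derivation:
unit clause [-6] forces x6=F; simplify:
  drop 6 from [2, 6] -> [2]
  drop 6 from [-2, 6] -> [-2]
  satisfied 2 clause(s); 4 remain; assigned so far: [6]
unit clause [2] forces x2=T; simplify:
  drop -2 from [-2] -> [] (empty!)
  drop -2 from [-2] -> [] (empty!)
  satisfied 1 clause(s); 3 remain; assigned so far: [2, 6]
CONFLICT (empty clause)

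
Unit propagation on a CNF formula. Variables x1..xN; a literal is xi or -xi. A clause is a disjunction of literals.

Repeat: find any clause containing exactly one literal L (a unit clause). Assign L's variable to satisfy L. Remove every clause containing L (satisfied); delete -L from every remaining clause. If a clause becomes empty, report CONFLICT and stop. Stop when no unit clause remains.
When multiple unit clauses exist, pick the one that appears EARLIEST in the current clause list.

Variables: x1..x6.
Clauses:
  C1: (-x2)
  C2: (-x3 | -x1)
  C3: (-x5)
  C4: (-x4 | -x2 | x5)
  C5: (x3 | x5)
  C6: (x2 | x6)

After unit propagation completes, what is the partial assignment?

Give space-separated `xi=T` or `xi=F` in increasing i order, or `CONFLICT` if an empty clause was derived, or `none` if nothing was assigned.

Answer: x1=F x2=F x3=T x5=F x6=T

Derivation:
unit clause [-2] forces x2=F; simplify:
  drop 2 from [2, 6] -> [6]
  satisfied 2 clause(s); 4 remain; assigned so far: [2]
unit clause [-5] forces x5=F; simplify:
  drop 5 from [3, 5] -> [3]
  satisfied 1 clause(s); 3 remain; assigned so far: [2, 5]
unit clause [3] forces x3=T; simplify:
  drop -3 from [-3, -1] -> [-1]
  satisfied 1 clause(s); 2 remain; assigned so far: [2, 3, 5]
unit clause [-1] forces x1=F; simplify:
  satisfied 1 clause(s); 1 remain; assigned so far: [1, 2, 3, 5]
unit clause [6] forces x6=T; simplify:
  satisfied 1 clause(s); 0 remain; assigned so far: [1, 2, 3, 5, 6]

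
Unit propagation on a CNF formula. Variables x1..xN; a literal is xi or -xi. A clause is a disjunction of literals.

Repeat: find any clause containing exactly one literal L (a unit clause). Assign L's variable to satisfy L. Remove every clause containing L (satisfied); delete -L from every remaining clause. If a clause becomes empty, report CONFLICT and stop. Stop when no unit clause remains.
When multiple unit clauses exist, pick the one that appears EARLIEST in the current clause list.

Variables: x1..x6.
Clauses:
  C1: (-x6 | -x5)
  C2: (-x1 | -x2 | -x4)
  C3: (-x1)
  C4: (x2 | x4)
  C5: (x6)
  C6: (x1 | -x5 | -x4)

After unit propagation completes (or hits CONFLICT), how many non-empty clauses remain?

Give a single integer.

Answer: 1

Derivation:
unit clause [-1] forces x1=F; simplify:
  drop 1 from [1, -5, -4] -> [-5, -4]
  satisfied 2 clause(s); 4 remain; assigned so far: [1]
unit clause [6] forces x6=T; simplify:
  drop -6 from [-6, -5] -> [-5]
  satisfied 1 clause(s); 3 remain; assigned so far: [1, 6]
unit clause [-5] forces x5=F; simplify:
  satisfied 2 clause(s); 1 remain; assigned so far: [1, 5, 6]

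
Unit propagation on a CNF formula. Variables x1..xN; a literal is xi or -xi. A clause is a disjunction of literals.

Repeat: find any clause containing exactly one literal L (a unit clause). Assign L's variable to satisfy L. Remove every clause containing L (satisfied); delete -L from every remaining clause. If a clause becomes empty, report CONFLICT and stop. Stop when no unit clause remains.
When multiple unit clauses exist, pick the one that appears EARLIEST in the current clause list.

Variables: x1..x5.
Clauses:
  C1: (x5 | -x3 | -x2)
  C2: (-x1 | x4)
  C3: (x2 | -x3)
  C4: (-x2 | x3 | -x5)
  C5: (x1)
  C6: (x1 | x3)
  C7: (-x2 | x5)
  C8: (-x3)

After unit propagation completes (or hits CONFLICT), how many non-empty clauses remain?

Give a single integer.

unit clause [1] forces x1=T; simplify:
  drop -1 from [-1, 4] -> [4]
  satisfied 2 clause(s); 6 remain; assigned so far: [1]
unit clause [4] forces x4=T; simplify:
  satisfied 1 clause(s); 5 remain; assigned so far: [1, 4]
unit clause [-3] forces x3=F; simplify:
  drop 3 from [-2, 3, -5] -> [-2, -5]
  satisfied 3 clause(s); 2 remain; assigned so far: [1, 3, 4]

Answer: 2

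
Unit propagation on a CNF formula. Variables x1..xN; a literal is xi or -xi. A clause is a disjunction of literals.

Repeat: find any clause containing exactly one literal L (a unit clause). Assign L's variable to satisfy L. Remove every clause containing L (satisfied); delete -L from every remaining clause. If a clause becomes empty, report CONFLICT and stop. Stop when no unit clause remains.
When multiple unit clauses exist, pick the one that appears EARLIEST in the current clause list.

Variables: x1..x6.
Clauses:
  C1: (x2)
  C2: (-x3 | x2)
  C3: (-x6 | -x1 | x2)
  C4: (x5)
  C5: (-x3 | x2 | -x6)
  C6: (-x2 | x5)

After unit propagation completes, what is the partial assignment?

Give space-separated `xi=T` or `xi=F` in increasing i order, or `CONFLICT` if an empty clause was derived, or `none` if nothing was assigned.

Answer: x2=T x5=T

Derivation:
unit clause [2] forces x2=T; simplify:
  drop -2 from [-2, 5] -> [5]
  satisfied 4 clause(s); 2 remain; assigned so far: [2]
unit clause [5] forces x5=T; simplify:
  satisfied 2 clause(s); 0 remain; assigned so far: [2, 5]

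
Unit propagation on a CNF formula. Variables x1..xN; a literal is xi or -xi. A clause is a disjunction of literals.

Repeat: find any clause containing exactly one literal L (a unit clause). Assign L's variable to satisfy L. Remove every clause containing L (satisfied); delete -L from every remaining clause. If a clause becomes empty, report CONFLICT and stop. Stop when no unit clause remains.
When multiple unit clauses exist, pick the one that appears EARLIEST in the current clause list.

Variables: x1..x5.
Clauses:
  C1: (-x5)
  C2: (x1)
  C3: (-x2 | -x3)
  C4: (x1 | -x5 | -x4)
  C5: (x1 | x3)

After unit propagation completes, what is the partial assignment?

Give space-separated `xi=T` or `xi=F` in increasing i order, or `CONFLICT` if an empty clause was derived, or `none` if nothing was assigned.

Answer: x1=T x5=F

Derivation:
unit clause [-5] forces x5=F; simplify:
  satisfied 2 clause(s); 3 remain; assigned so far: [5]
unit clause [1] forces x1=T; simplify:
  satisfied 2 clause(s); 1 remain; assigned so far: [1, 5]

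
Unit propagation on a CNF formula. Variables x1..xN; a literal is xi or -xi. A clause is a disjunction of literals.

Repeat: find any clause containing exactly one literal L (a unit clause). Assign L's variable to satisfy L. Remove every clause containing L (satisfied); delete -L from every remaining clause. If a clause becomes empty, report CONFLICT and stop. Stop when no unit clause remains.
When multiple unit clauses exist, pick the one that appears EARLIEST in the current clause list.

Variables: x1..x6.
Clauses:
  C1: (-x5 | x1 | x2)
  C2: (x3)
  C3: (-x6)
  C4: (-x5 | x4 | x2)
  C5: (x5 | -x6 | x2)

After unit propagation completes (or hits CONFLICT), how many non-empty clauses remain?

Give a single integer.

unit clause [3] forces x3=T; simplify:
  satisfied 1 clause(s); 4 remain; assigned so far: [3]
unit clause [-6] forces x6=F; simplify:
  satisfied 2 clause(s); 2 remain; assigned so far: [3, 6]

Answer: 2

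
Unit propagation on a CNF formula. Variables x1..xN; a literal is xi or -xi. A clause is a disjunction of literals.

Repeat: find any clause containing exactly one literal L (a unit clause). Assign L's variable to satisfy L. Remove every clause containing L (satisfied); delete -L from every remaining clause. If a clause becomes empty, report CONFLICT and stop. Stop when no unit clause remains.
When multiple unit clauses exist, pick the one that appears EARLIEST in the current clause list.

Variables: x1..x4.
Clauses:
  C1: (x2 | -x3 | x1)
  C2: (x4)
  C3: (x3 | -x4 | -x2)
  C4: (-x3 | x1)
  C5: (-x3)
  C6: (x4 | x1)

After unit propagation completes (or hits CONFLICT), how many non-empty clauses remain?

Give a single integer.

unit clause [4] forces x4=T; simplify:
  drop -4 from [3, -4, -2] -> [3, -2]
  satisfied 2 clause(s); 4 remain; assigned so far: [4]
unit clause [-3] forces x3=F; simplify:
  drop 3 from [3, -2] -> [-2]
  satisfied 3 clause(s); 1 remain; assigned so far: [3, 4]
unit clause [-2] forces x2=F; simplify:
  satisfied 1 clause(s); 0 remain; assigned so far: [2, 3, 4]

Answer: 0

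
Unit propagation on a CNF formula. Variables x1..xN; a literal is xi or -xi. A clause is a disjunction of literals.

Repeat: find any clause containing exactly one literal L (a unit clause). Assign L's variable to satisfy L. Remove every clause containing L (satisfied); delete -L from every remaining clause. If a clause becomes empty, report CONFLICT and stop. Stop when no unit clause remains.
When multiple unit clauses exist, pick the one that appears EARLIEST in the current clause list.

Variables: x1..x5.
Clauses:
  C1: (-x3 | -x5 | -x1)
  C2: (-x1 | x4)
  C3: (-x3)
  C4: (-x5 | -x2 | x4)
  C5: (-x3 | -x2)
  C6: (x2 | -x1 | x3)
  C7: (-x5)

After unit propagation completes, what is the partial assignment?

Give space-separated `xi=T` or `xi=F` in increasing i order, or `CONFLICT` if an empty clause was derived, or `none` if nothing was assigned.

unit clause [-3] forces x3=F; simplify:
  drop 3 from [2, -1, 3] -> [2, -1]
  satisfied 3 clause(s); 4 remain; assigned so far: [3]
unit clause [-5] forces x5=F; simplify:
  satisfied 2 clause(s); 2 remain; assigned so far: [3, 5]

Answer: x3=F x5=F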